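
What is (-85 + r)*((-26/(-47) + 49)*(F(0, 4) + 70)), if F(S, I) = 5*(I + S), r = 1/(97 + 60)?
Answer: -2797035840/7379 ≈ -3.7905e+5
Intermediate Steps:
r = 1/157 ≈ 0.0063694
F(S, I) = 5*I + 5*S
(-85 + r)*((-26/(-47) + 49)*(F(0, 4) + 70)) = (-85 + 1/157)*((-26/(-47) + 49)*((5*4 + 5*0) + 70)) = -13344*(-26*(-1/47) + 49)*((20 + 0) + 70)/157 = -13344*(26/47 + 49)*(20 + 70)/157 = -31078176*90/7379 = -13344/157*209610/47 = -2797035840/7379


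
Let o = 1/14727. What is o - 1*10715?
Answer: -157799804/14727 ≈ -10715.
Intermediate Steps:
o = 1/14727 ≈ 6.7902e-5
o - 1*10715 = 1/14727 - 1*10715 = 1/14727 - 10715 = -157799804/14727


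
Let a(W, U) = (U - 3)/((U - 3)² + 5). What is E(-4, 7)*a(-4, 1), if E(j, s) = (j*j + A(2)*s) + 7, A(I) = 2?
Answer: -74/9 ≈ -8.2222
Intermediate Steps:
E(j, s) = 7 + j² + 2*s (E(j, s) = (j*j + 2*s) + 7 = (j² + 2*s) + 7 = 7 + j² + 2*s)
a(W, U) = (-3 + U)/(5 + (-3 + U)²) (a(W, U) = (-3 + U)/((-3 + U)² + 5) = (-3 + U)/(5 + (-3 + U)²))
E(-4, 7)*a(-4, 1) = (7 + (-4)² + 2*7)*((-3 + 1)/(5 + (-3 + 1)²)) = (7 + 16 + 14)*(-2/(5 + (-2)²)) = 37*(-2/(5 + 4)) = 37*(-2/9) = -74/9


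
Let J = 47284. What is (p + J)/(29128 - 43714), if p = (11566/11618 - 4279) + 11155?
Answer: -104873741/28243358 ≈ -3.7132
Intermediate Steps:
p = 39948467/5809 (p = (11566*(1/11618) - 4279) + 11155 = (5783/5809 - 4279) + 11155 = -24850928/5809 + 11155 = 39948467/5809 ≈ 6877.0)
(p + J)/(29128 - 43714) = (39948467/5809 + 47284)/(29128 - 43714) = (314621223/5809)/(-14586) = (314621223/5809)*(-1/14586) = -104873741/28243358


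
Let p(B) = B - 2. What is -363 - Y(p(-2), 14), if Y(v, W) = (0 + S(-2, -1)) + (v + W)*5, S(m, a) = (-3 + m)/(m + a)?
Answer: -1244/3 ≈ -414.67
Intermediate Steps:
p(B) = -2 + B
S(m, a) = (-3 + m)/(a + m)
Y(v, W) = 5/3 + 5*W + 5*v (Y(v, W) = (0 + (-3 - 2)/(-1 - 2)) + (v + W)*5 = (0 - 5/(-3)) + (W + v)*5 = (0 - ⅓*(-5)) + (5*W + 5*v) = (0 + 5/3) + (5*W + 5*v) = 5/3 + (5*W + 5*v) = 5/3 + 5*W + 5*v)
-363 - Y(p(-2), 14) = -363 - (5/3 + 5*14 + 5*(-2 - 2)) = -363 - (5/3 + 70 + 5*(-4)) = -363 - (5/3 + 70 - 20) = -363 - 1*155/3 = -363 - 155/3 = -1244/3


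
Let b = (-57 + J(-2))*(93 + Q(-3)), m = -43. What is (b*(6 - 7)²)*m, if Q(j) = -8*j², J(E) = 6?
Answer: 46053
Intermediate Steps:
b = -1071 (b = (-57 + 6)*(93 - 8*(-3)²) = -51*(93 - 8*9) = -51*(93 - 72) = -51*21 = -1071)
(b*(6 - 7)²)*m = -1071*(6 - 7)²*(-43) = -1071*(-1)²*(-43) = -1071*1*(-43) = -1071*(-43) = 46053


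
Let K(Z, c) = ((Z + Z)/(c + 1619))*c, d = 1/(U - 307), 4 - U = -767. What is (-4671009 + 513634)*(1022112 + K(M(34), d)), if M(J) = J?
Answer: -3192148558882793500/751217 ≈ -4.2493e+12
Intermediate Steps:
U = 771 (U = 4 - 1*(-767) = 4 + 767 = 771)
d = 1/464 (d = 1/(771 - 307) = 1/464 ≈ 0.0021552)
K(Z, c) = 2*Z*c/(1619 + c) (K(Z, c) = ((2*Z)/(1619 + c))*c = (2*Z/(1619 + c))*c = 2*Z*c/(1619 + c))
(-4671009 + 513634)*(1022112 + K(M(34), d)) = (-4671009 + 513634)*(1022112 + 2*34*(1/464)/(1619 + 1/464)) = -4157375*(1022112 + 2*34*(1/464)/(751217/464)) = -4157375*(1022112 + 2*34*(1/464)*(464/751217)) = -4157375*(1022112 + 68/751217) = -4157375*767827910372/751217 = -3192148558882793500/751217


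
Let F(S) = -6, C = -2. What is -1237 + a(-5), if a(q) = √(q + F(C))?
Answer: -1237 + I*√11 ≈ -1237.0 + 3.3166*I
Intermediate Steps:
a(q) = √(-6 + q) (a(q) = √(q - 6) = √(-6 + q))
-1237 + a(-5) = -1237 + √(-6 - 5) = -1237 + √(-11) = -1237 + I*√11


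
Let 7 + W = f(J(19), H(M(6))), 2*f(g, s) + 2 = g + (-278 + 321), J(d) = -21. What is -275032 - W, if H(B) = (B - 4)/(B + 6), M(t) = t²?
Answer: -275035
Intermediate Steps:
H(B) = (-4 + B)/(6 + B)
f(g, s) = 41/2 + g/2 (f(g, s) = -1 + (g + (-278 + 321))/2 = -1 + (g + 43)/2 = -1 + (43 + g)/2 = -1 + (43/2 + g/2) = 41/2 + g/2)
W = 3 (W = -7 + (41/2 + (½)*(-21)) = -7 + (41/2 - 21/2) = -7 + 10 = 3)
-275032 - W = -275032 - 1*3 = -275032 - 3 = -275035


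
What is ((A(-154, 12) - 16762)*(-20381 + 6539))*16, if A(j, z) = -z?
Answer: 3714971328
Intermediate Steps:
((A(-154, 12) - 16762)*(-20381 + 6539))*16 = ((-1*12 - 16762)*(-20381 + 6539))*16 = ((-12 - 16762)*(-13842))*16 = -16774*(-13842)*16 = 232185708*16 = 3714971328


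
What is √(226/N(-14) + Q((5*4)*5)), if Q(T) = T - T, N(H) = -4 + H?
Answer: I*√113/3 ≈ 3.5434*I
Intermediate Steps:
Q(T) = 0
√(226/N(-14) + Q((5*4)*5)) = √(226/(-4 - 14) + 0) = √(226/(-18) + 0) = √(226*(-1/18) + 0) = √(-113/9 + 0) = √(-113/9) = I*√113/3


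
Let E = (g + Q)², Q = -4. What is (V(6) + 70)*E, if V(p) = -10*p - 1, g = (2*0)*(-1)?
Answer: 144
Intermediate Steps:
g = 0 (g = 0*(-1) = 0)
E = 16 (E = (0 - 4)² = (-4)² = 16)
V(p) = -1 - 10*p
(V(6) + 70)*E = ((-1 - 10*6) + 70)*16 = ((-1 - 60) + 70)*16 = (-61 + 70)*16 = 9*16 = 144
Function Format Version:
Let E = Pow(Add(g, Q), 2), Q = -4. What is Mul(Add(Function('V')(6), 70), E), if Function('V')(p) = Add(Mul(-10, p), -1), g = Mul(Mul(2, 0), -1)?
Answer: 144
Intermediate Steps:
g = 0 (g = Mul(0, -1) = 0)
E = 16 (E = Pow(Add(0, -4), 2) = Pow(-4, 2) = 16)
Function('V')(p) = Add(-1, Mul(-10, p))
Mul(Add(Function('V')(6), 70), E) = Mul(Add(Add(-1, Mul(-10, 6)), 70), 16) = Mul(Add(Add(-1, -60), 70), 16) = Mul(Add(-61, 70), 16) = Mul(9, 16) = 144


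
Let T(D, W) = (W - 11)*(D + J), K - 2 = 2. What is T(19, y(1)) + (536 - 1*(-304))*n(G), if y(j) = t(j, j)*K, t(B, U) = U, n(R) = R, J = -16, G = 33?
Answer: 27699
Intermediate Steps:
K = 4 (K = 2 + 2 = 4)
y(j) = 4*j (y(j) = j*4 = 4*j)
T(D, W) = (-16 + D)*(-11 + W) (T(D, W) = (W - 11)*(D - 16) = (-11 + W)*(-16 + D) = (-16 + D)*(-11 + W))
T(19, y(1)) + (536 - 1*(-304))*n(G) = (176 - 64 - 11*19 + 19*(4*1)) + (536 - 1*(-304))*33 = (176 - 16*4 - 209 + 19*4) + (536 + 304)*33 = (176 - 64 - 209 + 76) + 840*33 = -21 + 27720 = 27699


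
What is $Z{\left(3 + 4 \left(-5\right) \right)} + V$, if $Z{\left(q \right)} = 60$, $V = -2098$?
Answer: $-2038$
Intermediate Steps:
$Z{\left(3 + 4 \left(-5\right) \right)} + V = 60 - 2098 = -2038$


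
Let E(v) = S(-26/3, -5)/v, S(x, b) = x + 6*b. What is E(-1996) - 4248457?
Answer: -6359940100/1497 ≈ -4.2485e+6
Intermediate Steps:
E(v) = -116/(3*v) (E(v) = (-26/3 + 6*(-5))/v = (-26*⅓ - 30)/v = (-26/3 - 30)/v = -116/(3*v))
E(-1996) - 4248457 = -116/3/(-1996) - 4248457 = -116/3*(-1/1996) - 4248457 = 29/1497 - 4248457 = -6359940100/1497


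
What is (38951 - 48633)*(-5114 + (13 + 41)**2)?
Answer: 21281036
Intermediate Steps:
(38951 - 48633)*(-5114 + (13 + 41)**2) = -9682*(-5114 + 54**2) = -9682*(-5114 + 2916) = -9682*(-2198) = 21281036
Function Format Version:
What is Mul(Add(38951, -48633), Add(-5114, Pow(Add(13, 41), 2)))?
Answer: 21281036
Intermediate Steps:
Mul(Add(38951, -48633), Add(-5114, Pow(Add(13, 41), 2))) = Mul(-9682, Add(-5114, Pow(54, 2))) = Mul(-9682, Add(-5114, 2916)) = Mul(-9682, -2198) = 21281036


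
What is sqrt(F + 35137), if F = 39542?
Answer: sqrt(74679) ≈ 273.27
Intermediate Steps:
sqrt(F + 35137) = sqrt(39542 + 35137) = sqrt(74679)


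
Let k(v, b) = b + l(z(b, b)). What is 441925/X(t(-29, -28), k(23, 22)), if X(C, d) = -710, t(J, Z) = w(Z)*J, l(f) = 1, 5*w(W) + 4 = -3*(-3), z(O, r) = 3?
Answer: -88385/142 ≈ -622.43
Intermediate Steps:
w(W) = 1 (w(W) = -⅘ + (-3*(-3))/5 = -⅘ + (⅕)*9 = -⅘ + 9/5 = 1)
k(v, b) = 1 + b (k(v, b) = b + 1 = 1 + b)
t(J, Z) = J (t(J, Z) = 1*J = J)
441925/X(t(-29, -28), k(23, 22)) = 441925/(-710) = 441925*(-1/710) = -88385/142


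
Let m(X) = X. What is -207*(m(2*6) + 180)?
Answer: -39744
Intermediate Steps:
-207*(m(2*6) + 180) = -207*(2*6 + 180) = -207*(12 + 180) = -207*192 = -39744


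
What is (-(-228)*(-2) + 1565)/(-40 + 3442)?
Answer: 1109/3402 ≈ 0.32598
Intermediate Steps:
(-(-228)*(-2) + 1565)/(-40 + 3442) = (-4*114 + 1565)/3402 = (-456 + 1565)*(1/3402) = 1109*(1/3402) = 1109/3402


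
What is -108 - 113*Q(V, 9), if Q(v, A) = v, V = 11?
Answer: -1351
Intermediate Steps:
-108 - 113*Q(V, 9) = -108 - 113*11 = -108 - 1243 = -1351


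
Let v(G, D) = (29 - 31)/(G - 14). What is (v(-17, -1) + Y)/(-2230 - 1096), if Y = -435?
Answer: 13483/103106 ≈ 0.13077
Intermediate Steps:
v(G, D) = -2/(-14 + G)
(v(-17, -1) + Y)/(-2230 - 1096) = (-2/(-14 - 17) - 435)/(-2230 - 1096) = (-2/(-31) - 435)/(-3326) = (-2*(-1/31) - 435)*(-1/3326) = (2/31 - 435)*(-1/3326) = -13483/31*(-1/3326) = 13483/103106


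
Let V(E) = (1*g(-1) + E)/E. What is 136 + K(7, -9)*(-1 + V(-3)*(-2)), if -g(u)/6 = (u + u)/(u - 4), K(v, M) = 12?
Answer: 404/5 ≈ 80.800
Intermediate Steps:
g(u) = -12*u/(-4 + u) (g(u) = -6*(u + u)/(u - 4) = -6*2*u/(-4 + u) = -12*u/(-4 + u))
V(E) = (-12/5 + E)/E (V(E) = (1*(-12*(-1)/(-4 - 1)) + E)/E = (1*(-12*(-1)/(-5)) + E)/E = (1*(-12*(-1)*(-⅕)) + E)/E = (1*(-12/5) + E)/E = (-12/5 + E)/E)
136 + K(7, -9)*(-1 + V(-3)*(-2)) = 136 + 12*(-1 + ((-12/5 - 3)/(-3))*(-2)) = 136 + 12*(-1 - ⅓*(-27/5)*(-2)) = 136 + 12*(-1 + (9/5)*(-2)) = 136 + 12*(-1 - 18/5) = 136 + 12*(-23/5) = 136 - 276/5 = 404/5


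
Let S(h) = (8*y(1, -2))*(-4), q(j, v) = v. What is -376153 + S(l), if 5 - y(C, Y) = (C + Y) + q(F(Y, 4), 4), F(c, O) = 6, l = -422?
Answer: -376217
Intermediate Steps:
y(C, Y) = 1 - C - Y (y(C, Y) = 5 - ((C + Y) + 4) = 5 - (4 + C + Y) = 5 + (-4 - C - Y) = 1 - C - Y)
S(h) = -64 (S(h) = (8*(1 - 1*1 - 1*(-2)))*(-4) = (8*(1 - 1 + 2))*(-4) = (8*2)*(-4) = 16*(-4) = -64)
-376153 + S(l) = -376153 - 64 = -376217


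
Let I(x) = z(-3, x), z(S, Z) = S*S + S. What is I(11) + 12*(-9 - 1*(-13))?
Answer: 54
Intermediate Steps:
z(S, Z) = S + S**2 (z(S, Z) = S**2 + S = S + S**2)
I(x) = 6 (I(x) = -3*(1 - 3) = -3*(-2) = 6)
I(11) + 12*(-9 - 1*(-13)) = 6 + 12*(-9 - 1*(-13)) = 6 + 12*(-9 + 13) = 6 + 12*4 = 6 + 48 = 54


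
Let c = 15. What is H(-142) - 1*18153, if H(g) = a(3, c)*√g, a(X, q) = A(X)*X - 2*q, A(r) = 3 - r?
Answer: -18153 - 30*I*√142 ≈ -18153.0 - 357.49*I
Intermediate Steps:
a(X, q) = -2*q + X*(3 - X) (a(X, q) = (3 - X)*X - 2*q = X*(3 - X) - 2*q = -2*q + X*(3 - X))
H(g) = -30*√g (H(g) = (-2*15 - 1*3*(-3 + 3))*√g = (-30 - 1*3*0)*√g = (-30 + 0)*√g = -30*√g)
H(-142) - 1*18153 = -30*I*√142 - 1*18153 = -30*I*√142 - 18153 = -18153 - 30*I*√142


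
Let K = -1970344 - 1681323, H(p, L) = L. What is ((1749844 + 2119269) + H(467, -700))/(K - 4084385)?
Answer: -1289471/2578684 ≈ -0.50005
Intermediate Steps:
K = -3651667
((1749844 + 2119269) + H(467, -700))/(K - 4084385) = ((1749844 + 2119269) - 700)/(-3651667 - 4084385) = (3869113 - 700)/(-7736052) = 3868413*(-1/7736052) = -1289471/2578684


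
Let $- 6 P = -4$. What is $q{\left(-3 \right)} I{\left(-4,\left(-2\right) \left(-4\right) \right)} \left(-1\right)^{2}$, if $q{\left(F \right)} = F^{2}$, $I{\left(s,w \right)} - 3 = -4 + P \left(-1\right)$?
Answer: $-15$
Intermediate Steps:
$P = \frac{2}{3}$ ($P = \left(- \frac{1}{6}\right) \left(-4\right) = \frac{2}{3} \approx 0.66667$)
$I{\left(s,w \right)} = - \frac{5}{3}$ ($I{\left(s,w \right)} = 3 + \left(-4 + \frac{2}{3} \left(-1\right)\right) = 3 - \frac{14}{3} = - \frac{5}{3}$)
$q{\left(-3 \right)} I{\left(-4,\left(-2\right) \left(-4\right) \right)} \left(-1\right)^{2} = \left(-3\right)^{2} \left(- \frac{5 \left(-1\right)^{2}}{3}\right) = 9 \left(\left(- \frac{5}{3}\right) 1\right) = 9 \left(- \frac{5}{3}\right) = -15$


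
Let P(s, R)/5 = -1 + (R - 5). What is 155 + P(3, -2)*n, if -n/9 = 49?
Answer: 17795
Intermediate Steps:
P(s, R) = -30 + 5*R (P(s, R) = 5*(-1 + (R - 5)) = 5*(-1 + (-5 + R)) = 5*(-6 + R) = -30 + 5*R)
n = -441 (n = -9*49 = -441)
155 + P(3, -2)*n = 155 + (-30 + 5*(-2))*(-441) = 155 + (-30 - 10)*(-441) = 155 - 40*(-441) = 155 + 17640 = 17795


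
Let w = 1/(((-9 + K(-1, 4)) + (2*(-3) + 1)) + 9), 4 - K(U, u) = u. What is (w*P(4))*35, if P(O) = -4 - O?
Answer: 56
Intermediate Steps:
K(U, u) = 4 - u
w = -⅕ (w = 1/(((-9 + (4 - 1*4)) + (2*(-3) + 1)) + 9) = 1/(((-9 + (4 - 4)) + (-6 + 1)) + 9) = 1/(((-9 + 0) - 5) + 9) = 1/((-9 - 5) + 9) = 1/(-14 + 9) = 1/(-5) = -⅕ ≈ -0.20000)
(w*P(4))*35 = -(-4 - 1*4)/5*35 = -(-4 - 4)/5*35 = -⅕*(-8)*35 = (8/5)*35 = 56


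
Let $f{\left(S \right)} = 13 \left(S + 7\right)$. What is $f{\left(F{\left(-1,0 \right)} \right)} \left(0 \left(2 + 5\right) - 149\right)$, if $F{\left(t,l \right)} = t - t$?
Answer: $-13559$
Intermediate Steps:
$F{\left(t,l \right)} = 0$
$f{\left(S \right)} = 91 + 13 S$ ($f{\left(S \right)} = 13 \left(7 + S\right) = 91 + 13 S$)
$f{\left(F{\left(-1,0 \right)} \right)} \left(0 \left(2 + 5\right) - 149\right) = \left(91 + 13 \cdot 0\right) \left(0 \left(2 + 5\right) - 149\right) = \left(91 + 0\right) \left(0 \cdot 7 - 149\right) = 91 \left(0 - 149\right) = 91 \left(-149\right) = -13559$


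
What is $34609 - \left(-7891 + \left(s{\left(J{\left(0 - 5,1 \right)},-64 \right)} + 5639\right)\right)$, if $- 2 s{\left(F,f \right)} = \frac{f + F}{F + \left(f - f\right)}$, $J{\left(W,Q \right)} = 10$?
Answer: $\frac{368583}{10} \approx 36858.0$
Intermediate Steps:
$s{\left(F,f \right)} = - \frac{F + f}{2 F}$ ($s{\left(F,f \right)} = - \frac{\left(f + F\right) \frac{1}{F + \left(f - f\right)}}{2} = - \frac{\left(F + f\right) \frac{1}{F + 0}}{2} = - \frac{\left(F + f\right) \frac{1}{F}}{2} = - \frac{\frac{1}{F} \left(F + f\right)}{2} = - \frac{F + f}{2 F}$)
$34609 - \left(-7891 + \left(s{\left(J{\left(0 - 5,1 \right)},-64 \right)} + 5639\right)\right) = 34609 - \left(-7891 + \left(\frac{\left(-1\right) 10 - -64}{2 \cdot 10} + 5639\right)\right) = 34609 - \left(-7891 + \left(\frac{1}{2} \cdot \frac{1}{10} \left(-10 + 64\right) + 5639\right)\right) = 34609 - \left(-7891 + \left(\frac{1}{2} \cdot \frac{1}{10} \cdot 54 + 5639\right)\right) = 34609 - \left(-7891 + \left(\frac{27}{10} + 5639\right)\right) = 34609 - \left(-7891 + \frac{56417}{10}\right) = 34609 - - \frac{22493}{10} = 34609 + \frac{22493}{10} = \frac{368583}{10}$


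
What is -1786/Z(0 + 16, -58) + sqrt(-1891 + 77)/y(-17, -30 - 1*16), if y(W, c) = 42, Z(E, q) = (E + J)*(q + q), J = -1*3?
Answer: 893/754 + I*sqrt(1814)/42 ≈ 1.1844 + 1.0141*I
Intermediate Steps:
J = -3
Z(E, q) = 2*q*(-3 + E) (Z(E, q) = (E - 3)*(q + q) = (-3 + E)*(2*q) = 2*q*(-3 + E))
-1786/Z(0 + 16, -58) + sqrt(-1891 + 77)/y(-17, -30 - 1*16) = -1786*(-1/(116*(-3 + (0 + 16)))) + sqrt(-1891 + 77)/42 = -1786*(-1/(116*(-3 + 16))) + sqrt(-1814)*(1/42) = -1786/(2*(-58)*13) + (I*sqrt(1814))*(1/42) = -1786/(-1508) + I*sqrt(1814)/42 = -1786*(-1/1508) + I*sqrt(1814)/42 = 893/754 + I*sqrt(1814)/42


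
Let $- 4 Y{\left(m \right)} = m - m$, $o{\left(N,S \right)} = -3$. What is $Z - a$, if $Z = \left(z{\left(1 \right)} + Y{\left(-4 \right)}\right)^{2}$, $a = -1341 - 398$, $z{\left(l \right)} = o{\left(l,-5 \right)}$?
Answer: $1748$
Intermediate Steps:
$z{\left(l \right)} = -3$
$Y{\left(m \right)} = 0$ ($Y{\left(m \right)} = - \frac{m - m}{4} = \left(- \frac{1}{4}\right) 0 = 0$)
$a = -1739$
$Z = 9$ ($Z = \left(-3 + 0\right)^{2} = \left(-3\right)^{2} = 9$)
$Z - a = 9 - -1739 = 9 + 1739 = 1748$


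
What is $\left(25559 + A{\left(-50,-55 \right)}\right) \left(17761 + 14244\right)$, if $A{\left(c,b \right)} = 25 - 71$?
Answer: $816543565$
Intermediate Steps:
$A{\left(c,b \right)} = -46$ ($A{\left(c,b \right)} = 25 - 71 = -46$)
$\left(25559 + A{\left(-50,-55 \right)}\right) \left(17761 + 14244\right) = \left(25559 - 46\right) \left(17761 + 14244\right) = 25513 \cdot 32005 = 816543565$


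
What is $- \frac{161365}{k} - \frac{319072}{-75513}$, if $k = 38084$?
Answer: $- \frac{33617197}{2875837092} \approx -0.01169$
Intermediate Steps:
$- \frac{161365}{k} - \frac{319072}{-75513} = - \frac{161365}{38084} - \frac{319072}{-75513} = \left(-161365\right) \frac{1}{38084} - - \frac{319072}{75513} = - \frac{161365}{38084} + \frac{319072}{75513} = - \frac{33617197}{2875837092}$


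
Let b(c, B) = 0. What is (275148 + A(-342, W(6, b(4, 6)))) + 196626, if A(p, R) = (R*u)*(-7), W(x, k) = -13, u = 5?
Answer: 472229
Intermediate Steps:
A(p, R) = -35*R (A(p, R) = (R*5)*(-7) = (5*R)*(-7) = -35*R)
(275148 + A(-342, W(6, b(4, 6)))) + 196626 = (275148 - 35*(-13)) + 196626 = (275148 + 455) + 196626 = 275603 + 196626 = 472229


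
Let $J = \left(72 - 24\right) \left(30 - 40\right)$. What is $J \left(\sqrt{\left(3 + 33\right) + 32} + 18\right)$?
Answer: $-8640 - 960 \sqrt{17} \approx -12598.0$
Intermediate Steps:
$J = -480$ ($J = 48 \left(-10\right) = -480$)
$J \left(\sqrt{\left(3 + 33\right) + 32} + 18\right) = - 480 \left(\sqrt{\left(3 + 33\right) + 32} + 18\right) = - 480 \left(\sqrt{36 + 32} + 18\right) = - 480 \left(\sqrt{68} + 18\right) = - 480 \left(2 \sqrt{17} + 18\right) = - 480 \left(18 + 2 \sqrt{17}\right) = -8640 - 960 \sqrt{17}$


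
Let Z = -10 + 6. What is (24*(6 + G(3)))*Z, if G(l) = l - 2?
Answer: -672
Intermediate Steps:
G(l) = -2 + l
Z = -4
(24*(6 + G(3)))*Z = (24*(6 + (-2 + 3)))*(-4) = (24*(6 + 1))*(-4) = (24*7)*(-4) = 168*(-4) = -672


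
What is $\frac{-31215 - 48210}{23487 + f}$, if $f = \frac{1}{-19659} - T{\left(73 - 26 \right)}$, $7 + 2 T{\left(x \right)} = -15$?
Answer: $- \frac{1561416075}{461947181} \approx -3.3801$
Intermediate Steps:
$T{\left(x \right)} = -11$ ($T{\left(x \right)} = - \frac{7}{2} + \frac{1}{2} \left(-15\right) = - \frac{7}{2} - \frac{15}{2} = -11$)
$f = \frac{216248}{19659}$ ($f = \frac{1}{-19659} - -11 = - \frac{1}{19659} + 11 = \frac{216248}{19659} \approx 11.0$)
$\frac{-31215 - 48210}{23487 + f} = \frac{-31215 - 48210}{23487 + \frac{216248}{19659}} = - \frac{79425}{\frac{461947181}{19659}} = \left(-79425\right) \frac{19659}{461947181} = - \frac{1561416075}{461947181}$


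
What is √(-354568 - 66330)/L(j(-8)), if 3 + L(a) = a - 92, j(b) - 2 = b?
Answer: -I*√420898/101 ≈ -6.4234*I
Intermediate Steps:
j(b) = 2 + b
L(a) = -95 + a (L(a) = -3 + (a - 92) = -3 + (-92 + a) = -95 + a)
√(-354568 - 66330)/L(j(-8)) = √(-354568 - 66330)/(-95 + (2 - 8)) = √(-420898)/(-95 - 6) = (I*√420898)/(-101) = (I*√420898)*(-1/101) = -I*√420898/101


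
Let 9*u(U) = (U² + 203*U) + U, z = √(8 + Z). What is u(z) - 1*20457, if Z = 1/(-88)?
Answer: -16201241/792 + 17*√15466/33 ≈ -20392.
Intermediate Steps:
Z = -1/88 ≈ -0.011364
z = √15466/44 (z = √(8 - 1/88) = √(703/88) = √15466/44 ≈ 2.8264)
u(U) = U²/9 + 68*U/3 (u(U) = ((U² + 203*U) + U)/9 = (U² + 204*U)/9 = U²/9 + 68*U/3)
u(z) - 1*20457 = (√15466/44)*(204 + √15466/44)/9 - 1*20457 = √15466*(204 + √15466/44)/396 - 20457 = -20457 + √15466*(204 + √15466/44)/396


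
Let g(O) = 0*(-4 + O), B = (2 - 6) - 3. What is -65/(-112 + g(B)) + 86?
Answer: 9697/112 ≈ 86.580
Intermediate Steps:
B = -7 (B = -4 - 3 = -7)
g(O) = 0
-65/(-112 + g(B)) + 86 = -65/(-112 + 0) + 86 = -65/(-112) + 86 = -1/112*(-65) + 86 = 65/112 + 86 = 9697/112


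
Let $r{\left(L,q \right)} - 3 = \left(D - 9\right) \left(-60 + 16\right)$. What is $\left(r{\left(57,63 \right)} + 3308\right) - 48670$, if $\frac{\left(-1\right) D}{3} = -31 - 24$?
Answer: $-52223$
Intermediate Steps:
$D = 165$ ($D = - 3 \left(-31 - 24\right) = \left(-3\right) \left(-55\right) = 165$)
$r{\left(L,q \right)} = -6861$ ($r{\left(L,q \right)} = 3 + \left(165 - 9\right) \left(-60 + 16\right) = 3 + 156 \left(-44\right) = 3 - 6864 = -6861$)
$\left(r{\left(57,63 \right)} + 3308\right) - 48670 = \left(-6861 + 3308\right) - 48670 = -3553 - 48670 = -52223$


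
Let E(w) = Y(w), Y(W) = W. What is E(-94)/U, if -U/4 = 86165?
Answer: 47/172330 ≈ 0.00027273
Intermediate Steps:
U = -344660 (U = -4*86165 = -344660)
E(w) = w
E(-94)/U = -94/(-344660) = -94*(-1/344660) = 47/172330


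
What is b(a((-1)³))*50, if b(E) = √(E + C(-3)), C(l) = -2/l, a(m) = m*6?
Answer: 200*I*√3/3 ≈ 115.47*I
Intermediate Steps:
a(m) = 6*m
b(E) = √(⅔ + E) (b(E) = √(E - 2/(-3)) = √(E - 2*(-⅓)) = √(E + ⅔) = √(⅔ + E))
b(a((-1)³))*50 = (√(6 + 9*(6*(-1)³))/3)*50 = (√(6 + 9*(6*(-1)))/3)*50 = (√(6 + 9*(-6))/3)*50 = (√(6 - 54)/3)*50 = (√(-48)/3)*50 = ((4*I*√3)/3)*50 = (4*I*√3/3)*50 = 200*I*√3/3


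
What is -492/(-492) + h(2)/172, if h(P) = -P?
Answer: 85/86 ≈ 0.98837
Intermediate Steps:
-492/(-492) + h(2)/172 = -492/(-492) - 1*2/172 = -492*(-1/492) - 2*1/172 = 1 - 1/86 = 85/86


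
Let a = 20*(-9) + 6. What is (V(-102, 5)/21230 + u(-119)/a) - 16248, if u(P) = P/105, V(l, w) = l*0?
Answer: -42407263/2610 ≈ -16248.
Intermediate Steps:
V(l, w) = 0
u(P) = P/105 (u(P) = P*(1/105) = P/105)
a = -174 (a = -180 + 6 = -174)
(V(-102, 5)/21230 + u(-119)/a) - 16248 = (0/21230 + ((1/105)*(-119))/(-174)) - 16248 = (0*(1/21230) - 17/15*(-1/174)) - 16248 = (0 + 17/2610) - 16248 = 17/2610 - 16248 = -42407263/2610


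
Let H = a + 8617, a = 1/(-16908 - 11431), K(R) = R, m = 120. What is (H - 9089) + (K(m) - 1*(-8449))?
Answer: 229460882/28339 ≈ 8097.0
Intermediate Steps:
a = -1/28339 (a = 1/(-28339) = -1/28339 ≈ -3.5287e-5)
H = 244197162/28339 (H = -1/28339 + 8617 = 244197162/28339 ≈ 8617.0)
(H - 9089) + (K(m) - 1*(-8449)) = (244197162/28339 - 9089) + (120 - 1*(-8449)) = -13376009/28339 + (120 + 8449) = -13376009/28339 + 8569 = 229460882/28339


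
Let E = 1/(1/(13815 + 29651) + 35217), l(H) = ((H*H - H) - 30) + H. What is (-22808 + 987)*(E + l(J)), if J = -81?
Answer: -218150578117206559/1530742123 ≈ -1.4251e+8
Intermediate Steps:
l(H) = -30 + H² (l(H) = ((H² - H) - 30) + H = (-30 + H² - H) + H = -30 + H²)
E = 43466/1530742123 (E = 1/(1/43466 + 35217) = 1/(1530742123/43466) = 43466/1530742123 ≈ 2.8395e-5)
(-22808 + 987)*(E + l(J)) = (-22808 + 987)*(43466/1530742123 + (-30 + (-81)²)) = -21821*(43466/1530742123 + (-30 + 6561)) = -21821*(43466/1530742123 + 6531) = -21821*9997276848779/1530742123 = -218150578117206559/1530742123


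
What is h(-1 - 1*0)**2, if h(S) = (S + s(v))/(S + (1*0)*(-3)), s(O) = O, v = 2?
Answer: 1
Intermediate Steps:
h(S) = (2 + S)/S (h(S) = (S + 2)/(S + (1*0)*(-3)) = (2 + S)/(S + 0*(-3)) = (2 + S)/(S + 0) = (2 + S)/S)
h(-1 - 1*0)**2 = ((2 + (-1 - 1*0))/(-1 - 1*0))**2 = ((2 + (-1 + 0))/(-1 + 0))**2 = ((2 - 1)/(-1))**2 = (-1*1)**2 = (-1)**2 = 1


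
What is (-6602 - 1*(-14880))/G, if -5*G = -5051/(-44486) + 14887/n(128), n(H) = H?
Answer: -23568326912/66290961 ≈ -355.53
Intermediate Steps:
G = -66290961/2847104 (G = -(-5051/(-44486) + 14887/128)/5 = -(-5051*(-1/44486) + 14887*(1/128))/5 = -(5051/44486 + 14887/128)/5 = -1/5*331454805/2847104 = -66290961/2847104 ≈ -23.284)
(-6602 - 1*(-14880))/G = (-6602 - 1*(-14880))/(-66290961/2847104) = (-6602 + 14880)*(-2847104/66290961) = 8278*(-2847104/66290961) = -23568326912/66290961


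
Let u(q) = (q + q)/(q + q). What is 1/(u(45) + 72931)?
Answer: 1/72932 ≈ 1.3711e-5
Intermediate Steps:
u(q) = 1 (u(q) = (2*q)/((2*q)) = (2*q)*(1/(2*q)) = 1)
1/(u(45) + 72931) = 1/(1 + 72931) = 1/72932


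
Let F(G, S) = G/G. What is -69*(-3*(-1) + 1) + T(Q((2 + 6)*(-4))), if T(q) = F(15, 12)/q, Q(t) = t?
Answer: -8833/32 ≈ -276.03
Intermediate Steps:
F(G, S) = 1
T(q) = 1/q
-69*(-3*(-1) + 1) + T(Q((2 + 6)*(-4))) = -69*(-3*(-1) + 1) + 1/((2 + 6)*(-4)) = -69*(3 + 1) + 1/(8*(-4)) = -69*4 + 1/(-32) = -276 - 1/32 = -8833/32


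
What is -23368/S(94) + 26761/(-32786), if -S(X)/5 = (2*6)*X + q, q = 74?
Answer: 302654819/98521930 ≈ 3.0720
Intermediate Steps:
S(X) = -370 - 60*X (S(X) = -5*((2*6)*X + 74) = -5*(12*X + 74) = -5*(74 + 12*X) = -370 - 60*X)
-23368/S(94) + 26761/(-32786) = -23368/(-370 - 60*94) + 26761/(-32786) = -23368/(-370 - 5640) + 26761*(-1/32786) = -23368/(-6010) - 26761/32786 = -23368*(-1/6010) - 26761/32786 = 11684/3005 - 26761/32786 = 302654819/98521930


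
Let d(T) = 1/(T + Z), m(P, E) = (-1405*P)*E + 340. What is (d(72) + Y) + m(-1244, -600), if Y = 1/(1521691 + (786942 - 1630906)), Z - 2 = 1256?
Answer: -945266448032891543/901376910 ≈ -1.0487e+9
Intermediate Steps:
m(P, E) = 340 - 1405*E*P (m(P, E) = -1405*E*P + 340 = 340 - 1405*E*P)
Z = 1258 (Z = 2 + 1256 = 1258)
d(T) = 1/(1258 + T) (d(T) = 1/(T + 1258) = 1/(1258 + T))
Y = 1/677727 (Y = 1/(1521691 - 843964) = 1/677727 ≈ 1.4755e-6)
(d(72) + Y) + m(-1244, -600) = (1/(1258 + 72) + 1/677727) + (340 - 1405*(-600)*(-1244)) = (1/1330 + 1/677727) + (340 - 1048692000) = (1/1330 + 1/677727) - 1048691660 = 679057/901376910 - 1048691660 = -945266448032891543/901376910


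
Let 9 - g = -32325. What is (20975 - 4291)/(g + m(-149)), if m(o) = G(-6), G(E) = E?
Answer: 4171/8082 ≈ 0.51608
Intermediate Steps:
g = 32334 (g = 9 - 1*(-32325) = 9 + 32325 = 32334)
m(o) = -6
(20975 - 4291)/(g + m(-149)) = (20975 - 4291)/(32334 - 6) = 16684/32328 = 16684*(1/32328) = 4171/8082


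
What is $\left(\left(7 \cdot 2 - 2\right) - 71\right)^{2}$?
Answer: $3481$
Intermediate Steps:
$\left(\left(7 \cdot 2 - 2\right) - 71\right)^{2} = \left(\left(14 - 2\right) - 71\right)^{2} = \left(12 - 71\right)^{2} = \left(-59\right)^{2} = 3481$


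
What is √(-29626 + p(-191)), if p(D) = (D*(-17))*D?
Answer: I*√649803 ≈ 806.1*I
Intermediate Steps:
p(D) = -17*D² (p(D) = (-17*D)*D = -17*D²)
√(-29626 + p(-191)) = √(-29626 - 17*(-191)²) = √(-29626 - 17*36481) = √(-29626 - 620177) = √(-649803) = I*√649803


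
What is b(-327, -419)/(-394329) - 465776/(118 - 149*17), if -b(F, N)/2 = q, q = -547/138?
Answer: 183668965159/952304535 ≈ 192.87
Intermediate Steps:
q = -547/138 (q = -547*1/138 = -547/138 ≈ -3.9638)
b(F, N) = 547/69 (b(F, N) = -2*(-547/138) = 547/69)
b(-327, -419)/(-394329) - 465776/(118 - 149*17) = (547/69)/(-394329) - 465776/(118 - 149*17) = (547/69)*(-1/394329) - 465776/(118 - 2533) = -547/27208701 - 465776/(-2415) = -547/27208701 - 465776*(-1/2415) = -547/27208701 + 465776/2415 = 183668965159/952304535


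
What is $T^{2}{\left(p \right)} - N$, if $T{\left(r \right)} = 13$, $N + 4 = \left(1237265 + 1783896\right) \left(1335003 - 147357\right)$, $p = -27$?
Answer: $-3588069776833$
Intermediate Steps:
$N = 3588069777002$ ($N = -4 + \left(1237265 + 1783896\right) \left(1335003 - 147357\right) = -4 + 3021161 \cdot 1187646 = -4 + 3588069777006 = 3588069777002$)
$T^{2}{\left(p \right)} - N = 13^{2} - 3588069777002 = 169 - 3588069777002 = -3588069776833$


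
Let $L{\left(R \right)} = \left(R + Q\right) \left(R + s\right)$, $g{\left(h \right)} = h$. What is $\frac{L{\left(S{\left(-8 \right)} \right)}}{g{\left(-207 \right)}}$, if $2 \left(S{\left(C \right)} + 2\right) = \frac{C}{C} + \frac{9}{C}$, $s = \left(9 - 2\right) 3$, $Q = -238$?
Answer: $\frac{16867}{768} \approx 21.962$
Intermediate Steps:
$s = 21$ ($s = 7 \cdot 3 = 21$)
$S{\left(C \right)} = - \frac{3}{2} + \frac{9}{2 C}$ ($S{\left(C \right)} = -2 + \frac{\frac{C}{C} + \frac{9}{C}}{2} = -2 + \frac{1 + \frac{9}{C}}{2} = -2 + \left(\frac{1}{2} + \frac{9}{2 C}\right) = - \frac{3}{2} + \frac{9}{2 C}$)
$L{\left(R \right)} = \left(-238 + R\right) \left(21 + R\right)$ ($L{\left(R \right)} = \left(R - 238\right) \left(R + 21\right) = \left(-238 + R\right) \left(21 + R\right)$)
$\frac{L{\left(S{\left(-8 \right)} \right)}}{g{\left(-207 \right)}} = \frac{-4998 + \left(\frac{3 \left(3 - -8\right)}{2 \left(-8\right)}\right)^{2} - 217 \frac{3 \left(3 - -8\right)}{2 \left(-8\right)}}{-207} = \left(-4998 + \left(\frac{3}{2} \left(- \frac{1}{8}\right) \left(3 + 8\right)\right)^{2} - 217 \cdot \frac{3}{2} \left(- \frac{1}{8}\right) \left(3 + 8\right)\right) \left(- \frac{1}{207}\right) = \left(-4998 + \left(\frac{3}{2} \left(- \frac{1}{8}\right) 11\right)^{2} - 217 \cdot \frac{3}{2} \left(- \frac{1}{8}\right) 11\right) \left(- \frac{1}{207}\right) = \left(-4998 + \left(- \frac{33}{16}\right)^{2} - - \frac{7161}{16}\right) \left(- \frac{1}{207}\right) = \left(-4998 + \frac{1089}{256} + \frac{7161}{16}\right) \left(- \frac{1}{207}\right) = \left(- \frac{1163823}{256}\right) \left(- \frac{1}{207}\right) = \frac{16867}{768}$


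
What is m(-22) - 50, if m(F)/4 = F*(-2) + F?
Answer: 38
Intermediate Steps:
m(F) = -4*F (m(F) = 4*(F*(-2) + F) = 4*(-2*F + F) = 4*(-F) = -4*F)
m(-22) - 50 = -4*(-22) - 50 = 88 - 50 = 38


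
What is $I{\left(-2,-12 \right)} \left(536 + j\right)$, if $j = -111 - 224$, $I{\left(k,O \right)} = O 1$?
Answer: $-2412$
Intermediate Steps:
$I{\left(k,O \right)} = O$
$j = -335$
$I{\left(-2,-12 \right)} \left(536 + j\right) = - 12 \left(536 - 335\right) = \left(-12\right) 201 = -2412$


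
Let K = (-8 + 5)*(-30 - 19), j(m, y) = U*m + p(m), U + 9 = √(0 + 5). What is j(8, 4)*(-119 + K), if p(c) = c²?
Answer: -224 + 224*√5 ≈ 276.88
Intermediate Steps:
U = -9 + √5 (U = -9 + √(0 + 5) = -9 + √5 ≈ -6.7639)
j(m, y) = m² + m*(-9 + √5) (j(m, y) = (-9 + √5)*m + m² = m*(-9 + √5) + m² = m² + m*(-9 + √5))
K = 147 (K = -3*(-49) = 147)
j(8, 4)*(-119 + K) = (8*(-9 + 8 + √5))*(-119 + 147) = (8*(-1 + √5))*28 = (-8 + 8*√5)*28 = -224 + 224*√5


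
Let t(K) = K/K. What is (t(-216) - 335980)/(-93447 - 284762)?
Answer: 335979/378209 ≈ 0.88834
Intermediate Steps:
t(K) = 1
(t(-216) - 335980)/(-93447 - 284762) = (1 - 335980)/(-93447 - 284762) = -335979/(-378209) = -335979*(-1/378209) = 335979/378209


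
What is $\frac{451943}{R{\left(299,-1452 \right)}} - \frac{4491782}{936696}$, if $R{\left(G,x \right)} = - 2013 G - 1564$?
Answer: $- \frac{1566951770005}{282625068948} \approx -5.5443$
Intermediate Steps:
$R{\left(G,x \right)} = -1564 - 2013 G$
$\frac{451943}{R{\left(299,-1452 \right)}} - \frac{4491782}{936696} = \frac{451943}{-1564 - 601887} - \frac{4491782}{936696} = \frac{451943}{-1564 - 601887} - \frac{2245891}{468348} = \frac{451943}{-603451} - \frac{2245891}{468348} = 451943 \left(- \frac{1}{603451}\right) - \frac{2245891}{468348} = - \frac{451943}{603451} - \frac{2245891}{468348} = - \frac{1566951770005}{282625068948}$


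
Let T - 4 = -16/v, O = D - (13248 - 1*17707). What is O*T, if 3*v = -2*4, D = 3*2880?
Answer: 130990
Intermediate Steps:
D = 8640
v = -8/3 (v = (-2*4)/3 = (⅓)*(-8) = -8/3 ≈ -2.6667)
O = 13099 (O = 8640 - (13248 - 1*17707) = 8640 - (13248 - 17707) = 8640 - 1*(-4459) = 8640 + 4459 = 13099)
T = 10 (T = 4 - 16/(-8/3) = 4 - 16*(-3/8) = 4 + 6 = 10)
O*T = 13099*10 = 130990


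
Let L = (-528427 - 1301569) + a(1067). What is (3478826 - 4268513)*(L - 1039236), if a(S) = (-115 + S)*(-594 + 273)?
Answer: 2507117240088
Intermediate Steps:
a(S) = 36915 - 321*S (a(S) = (-115 + S)*(-321) = 36915 - 321*S)
L = -2135588 (L = (-528427 - 1301569) + (36915 - 321*1067) = -1829996 + (36915 - 342507) = -1829996 - 305592 = -2135588)
(3478826 - 4268513)*(L - 1039236) = (3478826 - 4268513)*(-2135588 - 1039236) = -789687*(-3174824) = 2507117240088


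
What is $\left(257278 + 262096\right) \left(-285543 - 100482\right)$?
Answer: $-200491348350$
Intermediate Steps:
$\left(257278 + 262096\right) \left(-285543 - 100482\right) = 519374 \left(-386025\right) = -200491348350$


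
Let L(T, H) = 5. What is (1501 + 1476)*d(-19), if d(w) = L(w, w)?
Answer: 14885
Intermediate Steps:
d(w) = 5
(1501 + 1476)*d(-19) = (1501 + 1476)*5 = 2977*5 = 14885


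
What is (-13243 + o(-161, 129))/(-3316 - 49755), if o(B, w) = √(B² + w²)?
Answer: 13243/53071 - √42562/53071 ≈ 0.24565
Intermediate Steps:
(-13243 + o(-161, 129))/(-3316 - 49755) = (-13243 + √((-161)² + 129²))/(-3316 - 49755) = (-13243 + √(25921 + 16641))/(-53071) = (-13243 + √42562)*(-1/53071) = 13243/53071 - √42562/53071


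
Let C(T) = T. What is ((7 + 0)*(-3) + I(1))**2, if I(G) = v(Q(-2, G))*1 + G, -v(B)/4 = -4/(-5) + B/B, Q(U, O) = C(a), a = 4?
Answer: 18496/25 ≈ 739.84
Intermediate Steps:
Q(U, O) = 4
v(B) = -36/5 (v(B) = -4*(-4/(-5) + B/B) = -4*(-4*(-1/5) + 1) = -4*(4/5 + 1) = -4*9/5 = -36/5)
I(G) = -36/5 + G (I(G) = -36/5*1 + G = -36/5 + G)
((7 + 0)*(-3) + I(1))**2 = ((7 + 0)*(-3) + (-36/5 + 1))**2 = (7*(-3) - 31/5)**2 = (-21 - 31/5)**2 = (-136/5)**2 = 18496/25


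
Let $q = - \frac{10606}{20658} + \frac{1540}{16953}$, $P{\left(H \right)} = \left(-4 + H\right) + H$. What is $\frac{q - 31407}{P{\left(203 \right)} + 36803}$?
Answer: $- \frac{1833225469886}{2171625304695} \approx -0.84417$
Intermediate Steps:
$P{\left(H \right)} = -4 + 2 H$
$q = - \frac{24665033}{58369179}$ ($q = \left(-10606\right) \frac{1}{20658} + 1540 \cdot \frac{1}{16953} = - \frac{5303}{10329} + \frac{1540}{16953} = - \frac{24665033}{58369179} \approx -0.42257$)
$\frac{q - 31407}{P{\left(203 \right)} + 36803} = \frac{- \frac{24665033}{58369179} - 31407}{\left(-4 + 2 \cdot 203\right) + 36803} = - \frac{1833225469886}{58369179 \left(\left(-4 + 406\right) + 36803\right)} = - \frac{1833225469886}{58369179 \left(402 + 36803\right)} = - \frac{1833225469886}{58369179 \cdot 37205} = \left(- \frac{1833225469886}{58369179}\right) \frac{1}{37205} = - \frac{1833225469886}{2171625304695}$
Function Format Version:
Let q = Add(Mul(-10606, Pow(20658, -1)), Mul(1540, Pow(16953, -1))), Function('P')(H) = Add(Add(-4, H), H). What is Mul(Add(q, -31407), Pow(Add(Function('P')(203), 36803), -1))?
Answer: Rational(-1833225469886, 2171625304695) ≈ -0.84417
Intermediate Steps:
Function('P')(H) = Add(-4, Mul(2, H))
q = Rational(-24665033, 58369179) (q = Add(Mul(-10606, Rational(1, 20658)), Mul(1540, Rational(1, 16953))) = Add(Rational(-5303, 10329), Rational(1540, 16953)) = Rational(-24665033, 58369179) ≈ -0.42257)
Mul(Add(q, -31407), Pow(Add(Function('P')(203), 36803), -1)) = Mul(Add(Rational(-24665033, 58369179), -31407), Pow(Add(Add(-4, Mul(2, 203)), 36803), -1)) = Mul(Rational(-1833225469886, 58369179), Pow(Add(Add(-4, 406), 36803), -1)) = Mul(Rational(-1833225469886, 58369179), Pow(Add(402, 36803), -1)) = Mul(Rational(-1833225469886, 58369179), Pow(37205, -1)) = Mul(Rational(-1833225469886, 58369179), Rational(1, 37205)) = Rational(-1833225469886, 2171625304695)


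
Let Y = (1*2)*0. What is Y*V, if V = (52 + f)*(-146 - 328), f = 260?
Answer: 0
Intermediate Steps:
V = -147888 (V = (52 + 260)*(-146 - 328) = 312*(-474) = -147888)
Y = 0 (Y = 2*0 = 0)
Y*V = 0*(-147888) = 0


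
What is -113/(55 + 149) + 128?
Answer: 25999/204 ≈ 127.45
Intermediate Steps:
-113/(55 + 149) + 128 = -113/204 + 128 = 25999/204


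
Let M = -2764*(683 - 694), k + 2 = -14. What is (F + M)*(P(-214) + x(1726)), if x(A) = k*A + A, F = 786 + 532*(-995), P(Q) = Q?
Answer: 13003707600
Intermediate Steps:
F = -528554 (F = 786 - 529340 = -528554)
k = -16 (k = -2 - 14 = -16)
M = 30404 (M = -2764*(-11) = 30404)
x(A) = -15*A (x(A) = -16*A + A = -15*A)
(F + M)*(P(-214) + x(1726)) = (-528554 + 30404)*(-214 - 15*1726) = -498150*(-214 - 25890) = -498150*(-26104) = 13003707600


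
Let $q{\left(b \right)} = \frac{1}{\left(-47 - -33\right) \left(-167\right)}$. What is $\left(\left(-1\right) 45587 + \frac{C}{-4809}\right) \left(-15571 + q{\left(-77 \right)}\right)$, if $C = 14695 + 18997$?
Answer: $\frac{2660738993363425}{3747814} \approx 7.0994 \cdot 10^{8}$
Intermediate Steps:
$C = 33692$
$q{\left(b \right)} = \frac{1}{2338}$ ($q{\left(b \right)} = \frac{1}{-47 + 33} \left(- \frac{1}{167}\right) = \frac{1}{-14} \left(- \frac{1}{167}\right) = \left(- \frac{1}{14}\right) \left(- \frac{1}{167}\right) = \frac{1}{2338}$)
$\left(\left(-1\right) 45587 + \frac{C}{-4809}\right) \left(-15571 + q{\left(-77 \right)}\right) = \left(\left(-1\right) 45587 + \frac{33692}{-4809}\right) \left(-15571 + \frac{1}{2338}\right) = \left(-45587 + 33692 \left(- \frac{1}{4809}\right)\right) \left(- \frac{36404997}{2338}\right) = \left(-45587 - \frac{33692}{4809}\right) \left(- \frac{36404997}{2338}\right) = \left(- \frac{219261575}{4809}\right) \left(- \frac{36404997}{2338}\right) = \frac{2660738993363425}{3747814}$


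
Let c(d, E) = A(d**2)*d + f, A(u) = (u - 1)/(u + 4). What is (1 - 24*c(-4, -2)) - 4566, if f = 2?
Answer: -4541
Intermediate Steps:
A(u) = (-1 + u)/(4 + u)
c(d, E) = 2 + d*(-1 + d**2)/(4 + d**2) (c(d, E) = ((-1 + d**2)/(4 + d**2))*d + 2 = d*(-1 + d**2)/(4 + d**2) + 2 = 2 + d*(-1 + d**2)/(4 + d**2))
(1 - 24*c(-4, -2)) - 4566 = (1 - 24*(8 + (-4)**3 - 1*(-4) + 2*(-4)**2)/(4 + (-4)**2)) - 4566 = (1 - 24*(8 - 64 + 4 + 2*16)/(4 + 16)) - 4566 = (1 - 24*(8 - 64 + 4 + 32)/20) - 4566 = (1 - 6*(-20)/5) - 4566 = (1 - 24*(-1)) - 4566 = (1 + 24) - 4566 = 25 - 4566 = -4541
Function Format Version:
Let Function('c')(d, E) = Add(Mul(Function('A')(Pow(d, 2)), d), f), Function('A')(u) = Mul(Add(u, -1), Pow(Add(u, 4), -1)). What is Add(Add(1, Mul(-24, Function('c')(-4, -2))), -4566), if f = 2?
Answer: -4541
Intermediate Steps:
Function('A')(u) = Mul(Pow(Add(4, u), -1), Add(-1, u)) (Function('A')(u) = Mul(Add(-1, u), Pow(Add(4, u), -1)) = Mul(Pow(Add(4, u), -1), Add(-1, u)))
Function('c')(d, E) = Add(2, Mul(d, Pow(Add(4, Pow(d, 2)), -1), Add(-1, Pow(d, 2)))) (Function('c')(d, E) = Add(Mul(Mul(Pow(Add(4, Pow(d, 2)), -1), Add(-1, Pow(d, 2))), d), 2) = Add(Mul(d, Pow(Add(4, Pow(d, 2)), -1), Add(-1, Pow(d, 2))), 2) = Add(2, Mul(d, Pow(Add(4, Pow(d, 2)), -1), Add(-1, Pow(d, 2)))))
Add(Add(1, Mul(-24, Function('c')(-4, -2))), -4566) = Add(Add(1, Mul(-24, Mul(Pow(Add(4, Pow(-4, 2)), -1), Add(8, Pow(-4, 3), Mul(-1, -4), Mul(2, Pow(-4, 2)))))), -4566) = Add(Add(1, Mul(-24, Mul(Pow(Add(4, 16), -1), Add(8, -64, 4, Mul(2, 16))))), -4566) = Add(Add(1, Mul(-24, Mul(Pow(20, -1), Add(8, -64, 4, 32)))), -4566) = Add(Add(1, Mul(-24, Mul(Rational(1, 20), -20))), -4566) = Add(Add(1, Mul(-24, -1)), -4566) = Add(Add(1, 24), -4566) = Add(25, -4566) = -4541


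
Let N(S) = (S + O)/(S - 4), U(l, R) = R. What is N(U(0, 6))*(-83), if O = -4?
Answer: -83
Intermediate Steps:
N(S) = 1 (N(S) = (S - 4)/(S - 4) = (-4 + S)/(-4 + S) = 1)
N(U(0, 6))*(-83) = 1*(-83) = -83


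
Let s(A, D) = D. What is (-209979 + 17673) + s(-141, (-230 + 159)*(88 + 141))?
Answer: -208565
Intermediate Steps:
(-209979 + 17673) + s(-141, (-230 + 159)*(88 + 141)) = (-209979 + 17673) + (-230 + 159)*(88 + 141) = -192306 - 71*229 = -192306 - 16259 = -208565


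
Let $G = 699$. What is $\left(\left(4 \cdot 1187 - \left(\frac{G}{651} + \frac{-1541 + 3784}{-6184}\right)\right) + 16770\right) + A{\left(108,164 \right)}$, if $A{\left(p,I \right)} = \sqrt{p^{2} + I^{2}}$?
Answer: $\frac{28874652563}{1341928} + 4 \sqrt{2410} \approx 21714.0$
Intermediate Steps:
$A{\left(p,I \right)} = \sqrt{I^{2} + p^{2}}$
$\left(\left(4 \cdot 1187 - \left(\frac{G}{651} + \frac{-1541 + 3784}{-6184}\right)\right) + 16770\right) + A{\left(108,164 \right)} = \left(\left(4 \cdot 1187 - \left(\frac{699}{651} + \frac{-1541 + 3784}{-6184}\right)\right) + 16770\right) + \sqrt{164^{2} + 108^{2}} = \left(\left(4748 - \left(699 \cdot \frac{1}{651} + 2243 \left(- \frac{1}{6184}\right)\right)\right) + 16770\right) + \sqrt{26896 + 11664} = \left(\left(4748 - \left(\frac{233}{217} - \frac{2243}{6184}\right)\right) + 16770\right) + \sqrt{38560} = \left(\left(4748 - \frac{954141}{1341928}\right) + 16770\right) + 4 \sqrt{2410} = \left(\frac{6370520003}{1341928} + 16770\right) + 4 \sqrt{2410} = \frac{28874652563}{1341928} + 4 \sqrt{2410}$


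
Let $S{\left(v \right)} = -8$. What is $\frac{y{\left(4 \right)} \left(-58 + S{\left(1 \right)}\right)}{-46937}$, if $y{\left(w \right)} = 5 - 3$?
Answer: $\frac{12}{4267} \approx 0.0028123$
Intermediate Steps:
$y{\left(w \right)} = 2$ ($y{\left(w \right)} = 5 - 3 = 2$)
$\frac{y{\left(4 \right)} \left(-58 + S{\left(1 \right)}\right)}{-46937} = \frac{2 \left(-58 - 8\right)}{-46937} = 2 \left(-66\right) \left(- \frac{1}{46937}\right) = \left(-132\right) \left(- \frac{1}{46937}\right) = \frac{12}{4267}$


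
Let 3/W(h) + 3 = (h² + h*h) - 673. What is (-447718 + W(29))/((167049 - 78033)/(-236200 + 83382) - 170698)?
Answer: 6882988508149/2624233087588 ≈ 2.6229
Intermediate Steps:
W(h) = 3/(-676 + 2*h²) (W(h) = 3/(-3 + ((h² + h*h) - 673)) = 3/(-3 + ((h² + h²) - 673)) = 3/(-3 + (2*h² - 673)) = 3/(-3 + (-673 + 2*h²)) = 3/(-676 + 2*h²))
(-447718 + W(29))/((167049 - 78033)/(-236200 + 83382) - 170698) = (-447718 + 3/(2*(-338 + 29²)))/((167049 - 78033)/(-236200 + 83382) - 170698) = (-447718 + 3/(2*(-338 + 841)))/(89016/(-152818) - 170698) = (-447718 + (3/2)/503)/(89016*(-1/152818) - 170698) = (-447718 + (3/2)*(1/503))/(-44508/76409 - 170698) = (-447718 + 3/1006)/(-13042907990/76409) = -450404305/1006*(-76409/13042907990) = 6882988508149/2624233087588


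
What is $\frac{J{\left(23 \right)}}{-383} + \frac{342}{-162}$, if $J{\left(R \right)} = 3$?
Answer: $- \frac{7304}{3447} \approx -2.1189$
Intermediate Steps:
$\frac{J{\left(23 \right)}}{-383} + \frac{342}{-162} = \frac{3}{-383} + \frac{342}{-162} = 3 \left(- \frac{1}{383}\right) + 342 \left(- \frac{1}{162}\right) = - \frac{3}{383} - \frac{19}{9} = - \frac{7304}{3447}$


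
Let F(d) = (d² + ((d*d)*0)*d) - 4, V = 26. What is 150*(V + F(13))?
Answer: 28650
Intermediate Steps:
F(d) = -4 + d² (F(d) = (d² + (d²*0)*d) - 4 = (d² + 0*d) - 4 = (d² + 0) - 4 = d² - 4 = -4 + d²)
150*(V + F(13)) = 150*(26 + (-4 + 13²)) = 150*(26 + (-4 + 169)) = 150*(26 + 165) = 150*191 = 28650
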